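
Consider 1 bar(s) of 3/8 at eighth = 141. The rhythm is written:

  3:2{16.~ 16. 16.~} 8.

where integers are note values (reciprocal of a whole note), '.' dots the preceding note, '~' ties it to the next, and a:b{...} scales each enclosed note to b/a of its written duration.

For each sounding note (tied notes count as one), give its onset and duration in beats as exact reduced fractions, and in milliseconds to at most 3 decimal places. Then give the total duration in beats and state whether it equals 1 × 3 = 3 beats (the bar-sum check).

1) 0.0ms=0b +425.532ms=1b
2) 425.532ms=1b +851.064ms=2b
Σ=3b of 3 (141bpm 3/8) — PASS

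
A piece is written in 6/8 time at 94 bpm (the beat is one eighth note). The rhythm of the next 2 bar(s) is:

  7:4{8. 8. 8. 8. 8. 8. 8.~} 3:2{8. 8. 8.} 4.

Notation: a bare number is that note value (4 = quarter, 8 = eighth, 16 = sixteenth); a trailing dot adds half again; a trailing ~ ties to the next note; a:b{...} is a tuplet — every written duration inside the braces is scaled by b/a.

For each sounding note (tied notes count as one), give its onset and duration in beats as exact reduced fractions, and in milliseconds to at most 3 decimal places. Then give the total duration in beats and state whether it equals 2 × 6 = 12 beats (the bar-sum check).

1) 0.0ms=0b +547.112ms=6/7b
2) 547.112ms=6/7b +547.112ms=6/7b
3) 1094.225ms=12/7b +547.112ms=6/7b
4) 1641.337ms=18/7b +547.112ms=6/7b
5) 2188.45ms=24/7b +547.112ms=6/7b
6) 2735.562ms=30/7b +547.112ms=6/7b
7) 3282.675ms=36/7b +1185.41ms=13/7b
8) 4468.085ms=7b +638.298ms=1b
9) 5106.383ms=8b +638.298ms=1b
10) 5744.681ms=9b +1914.894ms=3b
Σ=12b of 12 (94bpm 6/8) — PASS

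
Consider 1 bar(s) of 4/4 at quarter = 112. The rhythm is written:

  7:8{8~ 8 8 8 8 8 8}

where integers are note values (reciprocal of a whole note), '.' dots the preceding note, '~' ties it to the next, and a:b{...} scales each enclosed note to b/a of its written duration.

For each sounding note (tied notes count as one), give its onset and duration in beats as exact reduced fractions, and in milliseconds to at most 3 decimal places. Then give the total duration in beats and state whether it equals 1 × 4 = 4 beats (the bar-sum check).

1) 0.0ms=0b +612.245ms=8/7b
2) 612.245ms=8/7b +306.122ms=4/7b
3) 918.367ms=12/7b +306.122ms=4/7b
4) 1224.49ms=16/7b +306.122ms=4/7b
5) 1530.612ms=20/7b +306.122ms=4/7b
6) 1836.735ms=24/7b +306.122ms=4/7b
Σ=4b of 4 (112bpm 4/4) — PASS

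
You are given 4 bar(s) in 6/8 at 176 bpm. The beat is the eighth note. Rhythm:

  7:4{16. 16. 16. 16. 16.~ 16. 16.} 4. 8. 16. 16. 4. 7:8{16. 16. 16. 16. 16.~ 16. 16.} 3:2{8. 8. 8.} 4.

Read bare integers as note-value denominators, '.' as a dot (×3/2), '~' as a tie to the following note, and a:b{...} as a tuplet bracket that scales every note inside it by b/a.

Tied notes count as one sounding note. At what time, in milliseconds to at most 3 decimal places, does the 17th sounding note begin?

note 17 onset = 120/7b = 5844.156ms

1. 0.0ms @ 0 + 146.104ms (3/7)
2. 146.104ms @ 3/7 + 146.104ms (3/7)
3. 292.208ms @ 6/7 + 146.104ms (3/7)
4. 438.312ms @ 9/7 + 146.104ms (3/7)
5. 584.416ms @ 12/7 + 292.208ms (6/7)
6. 876.623ms @ 18/7 + 146.104ms (3/7)
7. 1022.727ms @ 3 + 1022.727ms (3)
8. 2045.455ms @ 6 + 511.364ms (3/2)
9. 2556.818ms @ 15/2 + 255.682ms (3/4)
10. 2812.5ms @ 33/4 + 255.682ms (3/4)
11. 3068.182ms @ 9 + 1022.727ms (3)
12. 4090.909ms @ 12 + 292.208ms (6/7)
13. 4383.117ms @ 90/7 + 292.208ms (6/7)
14. 4675.325ms @ 96/7 + 292.208ms (6/7)
15. 4967.532ms @ 102/7 + 292.208ms (6/7)
16. 5259.74ms @ 108/7 + 584.416ms (12/7)
17. 5844.156ms @ 120/7 + 292.208ms (6/7)
18. 6136.364ms @ 18 + 340.909ms (1)
19. 6477.273ms @ 19 + 340.909ms (1)
20. 6818.182ms @ 20 + 340.909ms (1)
21. 7159.091ms @ 21 + 1022.727ms (3)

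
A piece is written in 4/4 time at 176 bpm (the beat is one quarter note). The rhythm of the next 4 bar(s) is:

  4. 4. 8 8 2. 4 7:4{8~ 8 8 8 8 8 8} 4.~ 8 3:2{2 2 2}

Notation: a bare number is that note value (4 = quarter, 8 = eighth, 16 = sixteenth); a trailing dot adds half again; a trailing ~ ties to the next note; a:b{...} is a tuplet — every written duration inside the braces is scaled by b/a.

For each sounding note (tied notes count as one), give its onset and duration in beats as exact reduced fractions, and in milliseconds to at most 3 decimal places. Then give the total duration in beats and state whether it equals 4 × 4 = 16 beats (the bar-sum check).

1) 0.0ms=0b +511.364ms=3/2b
2) 511.364ms=3/2b +511.364ms=3/2b
3) 1022.727ms=3b +170.455ms=1/2b
4) 1193.182ms=7/2b +170.455ms=1/2b
5) 1363.636ms=4b +1022.727ms=3b
6) 2386.364ms=7b +340.909ms=1b
7) 2727.273ms=8b +194.805ms=4/7b
8) 2922.078ms=60/7b +97.403ms=2/7b
9) 3019.481ms=62/7b +97.403ms=2/7b
10) 3116.883ms=64/7b +97.403ms=2/7b
11) 3214.286ms=66/7b +97.403ms=2/7b
12) 3311.688ms=68/7b +97.403ms=2/7b
13) 3409.091ms=10b +681.818ms=2b
14) 4090.909ms=12b +454.545ms=4/3b
15) 4545.455ms=40/3b +454.545ms=4/3b
16) 5000.0ms=44/3b +454.545ms=4/3b
Σ=16b of 16 (176bpm 4/4) — PASS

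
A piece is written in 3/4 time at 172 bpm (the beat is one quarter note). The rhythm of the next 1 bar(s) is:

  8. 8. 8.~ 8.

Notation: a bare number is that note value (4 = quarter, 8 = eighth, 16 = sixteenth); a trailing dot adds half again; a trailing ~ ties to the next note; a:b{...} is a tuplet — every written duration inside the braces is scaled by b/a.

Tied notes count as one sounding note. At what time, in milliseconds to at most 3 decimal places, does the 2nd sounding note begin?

note 2 onset = 3/4b = 261.628ms

1. 0.0ms @ 0 + 261.628ms (3/4)
2. 261.628ms @ 3/4 + 261.628ms (3/4)
3. 523.256ms @ 3/2 + 523.256ms (3/2)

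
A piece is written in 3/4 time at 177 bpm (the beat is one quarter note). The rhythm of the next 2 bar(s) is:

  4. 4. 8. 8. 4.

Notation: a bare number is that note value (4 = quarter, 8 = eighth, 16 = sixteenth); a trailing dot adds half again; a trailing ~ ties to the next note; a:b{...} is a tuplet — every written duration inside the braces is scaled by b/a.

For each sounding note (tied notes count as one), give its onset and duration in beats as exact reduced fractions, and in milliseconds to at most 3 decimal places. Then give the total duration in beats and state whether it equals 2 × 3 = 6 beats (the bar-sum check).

1) 0.0ms=0b +508.475ms=3/2b
2) 508.475ms=3/2b +508.475ms=3/2b
3) 1016.949ms=3b +254.237ms=3/4b
4) 1271.186ms=15/4b +254.237ms=3/4b
5) 1525.424ms=9/2b +508.475ms=3/2b
Σ=6b of 6 (177bpm 3/4) — PASS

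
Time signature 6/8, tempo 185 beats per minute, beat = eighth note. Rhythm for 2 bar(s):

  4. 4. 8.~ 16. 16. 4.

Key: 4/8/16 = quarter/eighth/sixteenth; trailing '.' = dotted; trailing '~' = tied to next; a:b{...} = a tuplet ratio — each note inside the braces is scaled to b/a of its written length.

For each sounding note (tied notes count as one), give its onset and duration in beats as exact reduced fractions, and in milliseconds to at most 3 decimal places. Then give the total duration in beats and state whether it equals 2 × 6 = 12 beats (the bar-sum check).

1) 0.0ms=0b +972.973ms=3b
2) 972.973ms=3b +972.973ms=3b
3) 1945.946ms=6b +729.73ms=9/4b
4) 2675.676ms=33/4b +243.243ms=3/4b
5) 2918.919ms=9b +972.973ms=3b
Σ=12b of 12 (185bpm 6/8) — PASS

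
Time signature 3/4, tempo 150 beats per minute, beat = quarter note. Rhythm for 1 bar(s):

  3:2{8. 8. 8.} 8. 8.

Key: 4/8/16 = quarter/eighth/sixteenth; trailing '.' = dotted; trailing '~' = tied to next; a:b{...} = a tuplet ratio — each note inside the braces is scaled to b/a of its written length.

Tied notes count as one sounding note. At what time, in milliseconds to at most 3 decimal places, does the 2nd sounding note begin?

note 2 onset = 1/2b = 200.0ms

1. 0.0ms @ 0 + 200.0ms (1/2)
2. 200.0ms @ 1/2 + 200.0ms (1/2)
3. 400.0ms @ 1 + 200.0ms (1/2)
4. 600.0ms @ 3/2 + 300.0ms (3/4)
5. 900.0ms @ 9/4 + 300.0ms (3/4)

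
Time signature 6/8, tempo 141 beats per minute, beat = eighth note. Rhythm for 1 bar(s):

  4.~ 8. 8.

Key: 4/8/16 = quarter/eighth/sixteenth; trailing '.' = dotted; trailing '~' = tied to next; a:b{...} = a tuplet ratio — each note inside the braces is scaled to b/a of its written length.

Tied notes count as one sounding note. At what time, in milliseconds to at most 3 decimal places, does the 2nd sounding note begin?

note 2 onset = 9/2b = 1914.894ms

1. 0.0ms @ 0 + 1914.894ms (9/2)
2. 1914.894ms @ 9/2 + 638.298ms (3/2)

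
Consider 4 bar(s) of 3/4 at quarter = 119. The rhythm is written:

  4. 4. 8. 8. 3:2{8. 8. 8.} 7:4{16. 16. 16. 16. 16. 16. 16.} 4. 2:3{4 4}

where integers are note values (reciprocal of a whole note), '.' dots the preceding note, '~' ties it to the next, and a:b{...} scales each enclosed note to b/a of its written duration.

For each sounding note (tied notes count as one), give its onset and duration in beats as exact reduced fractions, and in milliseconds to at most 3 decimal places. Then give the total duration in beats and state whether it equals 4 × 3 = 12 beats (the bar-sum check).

1) 0.0ms=0b +756.303ms=3/2b
2) 756.303ms=3/2b +756.303ms=3/2b
3) 1512.605ms=3b +378.151ms=3/4b
4) 1890.756ms=15/4b +378.151ms=3/4b
5) 2268.908ms=9/2b +252.101ms=1/2b
6) 2521.008ms=5b +252.101ms=1/2b
7) 2773.109ms=11/2b +252.101ms=1/2b
8) 3025.21ms=6b +108.043ms=3/14b
9) 3133.253ms=87/14b +108.043ms=3/14b
10) 3241.297ms=45/7b +108.043ms=3/14b
11) 3349.34ms=93/14b +108.043ms=3/14b
12) 3457.383ms=48/7b +108.043ms=3/14b
13) 3565.426ms=99/14b +108.043ms=3/14b
14) 3673.469ms=51/7b +108.043ms=3/14b
15) 3781.513ms=15/2b +756.303ms=3/2b
16) 4537.815ms=9b +756.303ms=3/2b
17) 5294.118ms=21/2b +756.303ms=3/2b
Σ=12b of 12 (119bpm 3/4) — PASS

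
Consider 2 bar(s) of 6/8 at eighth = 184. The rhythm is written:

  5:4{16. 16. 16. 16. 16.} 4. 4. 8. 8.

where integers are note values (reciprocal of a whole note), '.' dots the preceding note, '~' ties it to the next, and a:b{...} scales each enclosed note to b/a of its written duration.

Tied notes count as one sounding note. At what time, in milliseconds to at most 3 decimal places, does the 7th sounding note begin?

1. 0.0ms @ 0 + 195.652ms (3/5)
2. 195.652ms @ 3/5 + 195.652ms (3/5)
3. 391.304ms @ 6/5 + 195.652ms (3/5)
4. 586.957ms @ 9/5 + 195.652ms (3/5)
5. 782.609ms @ 12/5 + 195.652ms (3/5)
6. 978.261ms @ 3 + 978.261ms (3)
7. 1956.522ms @ 6 + 978.261ms (3)
8. 2934.783ms @ 9 + 489.13ms (3/2)
9. 3423.913ms @ 21/2 + 489.13ms (3/2)

note 7 onset = 6b = 1956.522ms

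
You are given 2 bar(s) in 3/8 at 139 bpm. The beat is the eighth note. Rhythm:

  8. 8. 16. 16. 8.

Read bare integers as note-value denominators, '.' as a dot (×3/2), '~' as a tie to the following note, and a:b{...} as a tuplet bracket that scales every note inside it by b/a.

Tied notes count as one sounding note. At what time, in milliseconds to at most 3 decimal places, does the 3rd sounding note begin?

note 3 onset = 3b = 1294.964ms

1. 0.0ms @ 0 + 647.482ms (3/2)
2. 647.482ms @ 3/2 + 647.482ms (3/2)
3. 1294.964ms @ 3 + 323.741ms (3/4)
4. 1618.705ms @ 15/4 + 323.741ms (3/4)
5. 1942.446ms @ 9/2 + 647.482ms (3/2)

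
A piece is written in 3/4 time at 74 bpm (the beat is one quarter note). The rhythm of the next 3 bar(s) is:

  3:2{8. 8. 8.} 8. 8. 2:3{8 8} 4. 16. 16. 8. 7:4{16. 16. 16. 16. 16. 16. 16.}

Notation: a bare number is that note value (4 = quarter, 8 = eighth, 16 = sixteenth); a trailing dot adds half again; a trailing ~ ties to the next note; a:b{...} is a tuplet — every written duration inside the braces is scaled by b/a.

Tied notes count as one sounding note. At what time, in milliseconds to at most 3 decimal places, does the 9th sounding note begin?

note 9 onset = 6b = 4864.865ms

1. 0.0ms @ 0 + 405.405ms (1/2)
2. 405.405ms @ 1/2 + 405.405ms (1/2)
3. 810.811ms @ 1 + 405.405ms (1/2)
4. 1216.216ms @ 3/2 + 608.108ms (3/4)
5. 1824.324ms @ 9/4 + 608.108ms (3/4)
6. 2432.432ms @ 3 + 608.108ms (3/4)
7. 3040.541ms @ 15/4 + 608.108ms (3/4)
8. 3648.649ms @ 9/2 + 1216.216ms (3/2)
9. 4864.865ms @ 6 + 304.054ms (3/8)
10. 5168.919ms @ 51/8 + 304.054ms (3/8)
11. 5472.973ms @ 27/4 + 608.108ms (3/4)
12. 6081.081ms @ 15/2 + 173.745ms (3/14)
13. 6254.826ms @ 54/7 + 173.745ms (3/14)
14. 6428.571ms @ 111/14 + 173.745ms (3/14)
15. 6602.317ms @ 57/7 + 173.745ms (3/14)
16. 6776.062ms @ 117/14 + 173.745ms (3/14)
17. 6949.807ms @ 60/7 + 173.745ms (3/14)
18. 7123.552ms @ 123/14 + 173.745ms (3/14)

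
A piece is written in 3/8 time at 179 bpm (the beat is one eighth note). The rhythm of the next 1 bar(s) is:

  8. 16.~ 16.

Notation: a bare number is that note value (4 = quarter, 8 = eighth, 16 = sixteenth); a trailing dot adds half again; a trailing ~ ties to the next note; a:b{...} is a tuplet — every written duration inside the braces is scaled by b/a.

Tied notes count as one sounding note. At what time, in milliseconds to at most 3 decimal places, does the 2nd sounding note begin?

note 2 onset = 3/2b = 502.793ms

1. 0.0ms @ 0 + 502.793ms (3/2)
2. 502.793ms @ 3/2 + 502.793ms (3/2)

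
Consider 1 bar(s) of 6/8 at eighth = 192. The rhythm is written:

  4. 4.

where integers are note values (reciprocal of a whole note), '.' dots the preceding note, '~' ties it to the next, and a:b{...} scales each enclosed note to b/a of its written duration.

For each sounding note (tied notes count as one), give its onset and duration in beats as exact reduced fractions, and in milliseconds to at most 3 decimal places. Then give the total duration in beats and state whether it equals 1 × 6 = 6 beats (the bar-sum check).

1) 0.0ms=0b +937.5ms=3b
2) 937.5ms=3b +937.5ms=3b
Σ=6b of 6 (192bpm 6/8) — PASS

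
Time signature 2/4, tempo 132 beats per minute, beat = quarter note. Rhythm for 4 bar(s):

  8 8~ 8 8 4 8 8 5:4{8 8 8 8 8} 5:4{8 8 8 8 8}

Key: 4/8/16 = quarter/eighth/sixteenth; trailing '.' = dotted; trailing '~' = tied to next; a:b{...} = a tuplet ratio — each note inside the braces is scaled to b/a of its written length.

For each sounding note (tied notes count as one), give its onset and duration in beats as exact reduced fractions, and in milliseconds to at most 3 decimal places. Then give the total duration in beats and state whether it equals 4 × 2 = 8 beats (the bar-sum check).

1) 0.0ms=0b +227.273ms=1/2b
2) 227.273ms=1/2b +454.545ms=1b
3) 681.818ms=3/2b +227.273ms=1/2b
4) 909.091ms=2b +454.545ms=1b
5) 1363.636ms=3b +227.273ms=1/2b
6) 1590.909ms=7/2b +227.273ms=1/2b
7) 1818.182ms=4b +181.818ms=2/5b
8) 2000.0ms=22/5b +181.818ms=2/5b
9) 2181.818ms=24/5b +181.818ms=2/5b
10) 2363.636ms=26/5b +181.818ms=2/5b
11) 2545.455ms=28/5b +181.818ms=2/5b
12) 2727.273ms=6b +181.818ms=2/5b
13) 2909.091ms=32/5b +181.818ms=2/5b
14) 3090.909ms=34/5b +181.818ms=2/5b
15) 3272.727ms=36/5b +181.818ms=2/5b
16) 3454.545ms=38/5b +181.818ms=2/5b
Σ=8b of 8 (132bpm 2/4) — PASS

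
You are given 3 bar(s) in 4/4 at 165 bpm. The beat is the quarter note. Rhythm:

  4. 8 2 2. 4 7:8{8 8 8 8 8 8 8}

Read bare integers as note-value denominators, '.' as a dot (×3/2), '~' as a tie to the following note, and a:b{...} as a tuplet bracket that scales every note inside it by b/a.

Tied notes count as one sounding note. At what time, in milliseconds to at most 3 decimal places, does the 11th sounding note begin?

1. 0.0ms @ 0 + 545.455ms (3/2)
2. 545.455ms @ 3/2 + 181.818ms (1/2)
3. 727.273ms @ 2 + 727.273ms (2)
4. 1454.545ms @ 4 + 1090.909ms (3)
5. 2545.455ms @ 7 + 363.636ms (1)
6. 2909.091ms @ 8 + 207.792ms (4/7)
7. 3116.883ms @ 60/7 + 207.792ms (4/7)
8. 3324.675ms @ 64/7 + 207.792ms (4/7)
9. 3532.468ms @ 68/7 + 207.792ms (4/7)
10. 3740.26ms @ 72/7 + 207.792ms (4/7)
11. 3948.052ms @ 76/7 + 207.792ms (4/7)
12. 4155.844ms @ 80/7 + 207.792ms (4/7)

note 11 onset = 76/7b = 3948.052ms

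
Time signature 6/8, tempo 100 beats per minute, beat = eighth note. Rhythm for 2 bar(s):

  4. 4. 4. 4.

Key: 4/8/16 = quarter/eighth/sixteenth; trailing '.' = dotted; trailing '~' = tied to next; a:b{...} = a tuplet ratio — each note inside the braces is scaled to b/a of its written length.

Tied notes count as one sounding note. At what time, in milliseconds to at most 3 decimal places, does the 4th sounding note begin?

note 4 onset = 9b = 5400.0ms

1. 0.0ms @ 0 + 1800.0ms (3)
2. 1800.0ms @ 3 + 1800.0ms (3)
3. 3600.0ms @ 6 + 1800.0ms (3)
4. 5400.0ms @ 9 + 1800.0ms (3)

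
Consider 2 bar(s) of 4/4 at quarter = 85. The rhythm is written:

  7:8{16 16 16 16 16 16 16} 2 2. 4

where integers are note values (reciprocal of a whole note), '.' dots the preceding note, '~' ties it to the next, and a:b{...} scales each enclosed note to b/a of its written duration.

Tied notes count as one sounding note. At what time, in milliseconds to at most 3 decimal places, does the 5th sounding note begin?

1. 0.0ms @ 0 + 201.681ms (2/7)
2. 201.681ms @ 2/7 + 201.681ms (2/7)
3. 403.361ms @ 4/7 + 201.681ms (2/7)
4. 605.042ms @ 6/7 + 201.681ms (2/7)
5. 806.723ms @ 8/7 + 201.681ms (2/7)
6. 1008.403ms @ 10/7 + 201.681ms (2/7)
7. 1210.084ms @ 12/7 + 201.681ms (2/7)
8. 1411.765ms @ 2 + 1411.765ms (2)
9. 2823.529ms @ 4 + 2117.647ms (3)
10. 4941.176ms @ 7 + 705.882ms (1)

note 5 onset = 8/7b = 806.723ms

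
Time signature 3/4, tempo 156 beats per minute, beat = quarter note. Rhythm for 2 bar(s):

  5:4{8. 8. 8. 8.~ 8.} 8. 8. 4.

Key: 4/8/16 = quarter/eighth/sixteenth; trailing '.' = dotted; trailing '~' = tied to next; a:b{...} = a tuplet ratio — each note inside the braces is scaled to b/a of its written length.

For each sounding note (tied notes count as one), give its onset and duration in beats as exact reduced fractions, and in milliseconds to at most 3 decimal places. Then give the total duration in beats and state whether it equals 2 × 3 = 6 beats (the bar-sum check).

1) 0.0ms=0b +230.769ms=3/5b
2) 230.769ms=3/5b +230.769ms=3/5b
3) 461.538ms=6/5b +230.769ms=3/5b
4) 692.308ms=9/5b +461.538ms=6/5b
5) 1153.846ms=3b +288.462ms=3/4b
6) 1442.308ms=15/4b +288.462ms=3/4b
7) 1730.769ms=9/2b +576.923ms=3/2b
Σ=6b of 6 (156bpm 3/4) — PASS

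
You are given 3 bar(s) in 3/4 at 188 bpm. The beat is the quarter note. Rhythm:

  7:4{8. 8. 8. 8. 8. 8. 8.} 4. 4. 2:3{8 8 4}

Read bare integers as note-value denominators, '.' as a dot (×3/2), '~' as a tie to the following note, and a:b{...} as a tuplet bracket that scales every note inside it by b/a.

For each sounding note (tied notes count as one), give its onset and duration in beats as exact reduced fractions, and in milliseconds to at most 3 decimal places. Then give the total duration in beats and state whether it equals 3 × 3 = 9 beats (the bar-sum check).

1) 0.0ms=0b +136.778ms=3/7b
2) 136.778ms=3/7b +136.778ms=3/7b
3) 273.556ms=6/7b +136.778ms=3/7b
4) 410.334ms=9/7b +136.778ms=3/7b
5) 547.112ms=12/7b +136.778ms=3/7b
6) 683.891ms=15/7b +136.778ms=3/7b
7) 820.669ms=18/7b +136.778ms=3/7b
8) 957.447ms=3b +478.723ms=3/2b
9) 1436.17ms=9/2b +478.723ms=3/2b
10) 1914.894ms=6b +239.362ms=3/4b
11) 2154.255ms=27/4b +239.362ms=3/4b
12) 2393.617ms=15/2b +478.723ms=3/2b
Σ=9b of 9 (188bpm 3/4) — PASS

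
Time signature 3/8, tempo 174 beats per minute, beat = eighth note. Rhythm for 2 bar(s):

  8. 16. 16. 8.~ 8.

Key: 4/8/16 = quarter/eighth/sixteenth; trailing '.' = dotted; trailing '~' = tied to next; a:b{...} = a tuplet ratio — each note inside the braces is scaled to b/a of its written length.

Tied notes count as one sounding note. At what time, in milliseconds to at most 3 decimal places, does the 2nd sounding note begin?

note 2 onset = 3/2b = 517.241ms

1. 0.0ms @ 0 + 517.241ms (3/2)
2. 517.241ms @ 3/2 + 258.621ms (3/4)
3. 775.862ms @ 9/4 + 258.621ms (3/4)
4. 1034.483ms @ 3 + 1034.483ms (3)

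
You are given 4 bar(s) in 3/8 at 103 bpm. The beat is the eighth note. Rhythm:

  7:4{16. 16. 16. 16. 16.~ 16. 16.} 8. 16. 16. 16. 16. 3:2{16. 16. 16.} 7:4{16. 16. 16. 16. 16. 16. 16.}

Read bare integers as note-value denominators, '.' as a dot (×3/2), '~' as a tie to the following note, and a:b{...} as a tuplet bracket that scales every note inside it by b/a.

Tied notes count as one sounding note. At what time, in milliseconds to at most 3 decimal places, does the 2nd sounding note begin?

1. 0.0ms @ 0 + 249.653ms (3/7)
2. 249.653ms @ 3/7 + 249.653ms (3/7)
3. 499.307ms @ 6/7 + 249.653ms (3/7)
4. 748.96ms @ 9/7 + 249.653ms (3/7)
5. 998.613ms @ 12/7 + 499.307ms (6/7)
6. 1497.92ms @ 18/7 + 249.653ms (3/7)
7. 1747.573ms @ 3 + 873.786ms (3/2)
8. 2621.359ms @ 9/2 + 436.893ms (3/4)
9. 3058.252ms @ 21/4 + 436.893ms (3/4)
10. 3495.146ms @ 6 + 436.893ms (3/4)
11. 3932.039ms @ 27/4 + 436.893ms (3/4)
12. 4368.932ms @ 15/2 + 291.262ms (1/2)
13. 4660.194ms @ 8 + 291.262ms (1/2)
14. 4951.456ms @ 17/2 + 291.262ms (1/2)
15. 5242.718ms @ 9 + 249.653ms (3/7)
16. 5492.372ms @ 66/7 + 249.653ms (3/7)
17. 5742.025ms @ 69/7 + 249.653ms (3/7)
18. 5991.678ms @ 72/7 + 249.653ms (3/7)
19. 6241.331ms @ 75/7 + 249.653ms (3/7)
20. 6490.985ms @ 78/7 + 249.653ms (3/7)
21. 6740.638ms @ 81/7 + 249.653ms (3/7)

note 2 onset = 3/7b = 249.653ms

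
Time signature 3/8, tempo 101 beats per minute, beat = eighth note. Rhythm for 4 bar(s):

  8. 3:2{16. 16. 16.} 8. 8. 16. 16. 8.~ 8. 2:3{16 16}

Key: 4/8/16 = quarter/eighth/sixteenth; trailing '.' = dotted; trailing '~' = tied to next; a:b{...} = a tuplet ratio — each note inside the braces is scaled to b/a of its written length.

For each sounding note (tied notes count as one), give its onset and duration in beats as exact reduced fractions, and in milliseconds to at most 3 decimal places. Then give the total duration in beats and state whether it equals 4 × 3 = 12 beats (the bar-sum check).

1) 0.0ms=0b +891.089ms=3/2b
2) 891.089ms=3/2b +297.03ms=1/2b
3) 1188.119ms=2b +297.03ms=1/2b
4) 1485.149ms=5/2b +297.03ms=1/2b
5) 1782.178ms=3b +891.089ms=3/2b
6) 2673.267ms=9/2b +891.089ms=3/2b
7) 3564.356ms=6b +445.545ms=3/4b
8) 4009.901ms=27/4b +445.545ms=3/4b
9) 4455.446ms=15/2b +1782.178ms=3b
10) 6237.624ms=21/2b +445.545ms=3/4b
11) 6683.168ms=45/4b +445.545ms=3/4b
Σ=12b of 12 (101bpm 3/8) — PASS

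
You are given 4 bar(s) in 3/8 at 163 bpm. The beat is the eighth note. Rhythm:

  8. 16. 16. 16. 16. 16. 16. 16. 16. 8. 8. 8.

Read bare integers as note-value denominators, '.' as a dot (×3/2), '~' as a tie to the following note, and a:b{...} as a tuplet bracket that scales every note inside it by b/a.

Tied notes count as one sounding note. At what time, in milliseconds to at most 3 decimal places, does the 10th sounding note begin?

note 10 onset = 15/2b = 2760.736ms

1. 0.0ms @ 0 + 552.147ms (3/2)
2. 552.147ms @ 3/2 + 276.074ms (3/4)
3. 828.221ms @ 9/4 + 276.074ms (3/4)
4. 1104.294ms @ 3 + 276.074ms (3/4)
5. 1380.368ms @ 15/4 + 276.074ms (3/4)
6. 1656.442ms @ 9/2 + 276.074ms (3/4)
7. 1932.515ms @ 21/4 + 276.074ms (3/4)
8. 2208.589ms @ 6 + 276.074ms (3/4)
9. 2484.663ms @ 27/4 + 276.074ms (3/4)
10. 2760.736ms @ 15/2 + 552.147ms (3/2)
11. 3312.883ms @ 9 + 552.147ms (3/2)
12. 3865.031ms @ 21/2 + 552.147ms (3/2)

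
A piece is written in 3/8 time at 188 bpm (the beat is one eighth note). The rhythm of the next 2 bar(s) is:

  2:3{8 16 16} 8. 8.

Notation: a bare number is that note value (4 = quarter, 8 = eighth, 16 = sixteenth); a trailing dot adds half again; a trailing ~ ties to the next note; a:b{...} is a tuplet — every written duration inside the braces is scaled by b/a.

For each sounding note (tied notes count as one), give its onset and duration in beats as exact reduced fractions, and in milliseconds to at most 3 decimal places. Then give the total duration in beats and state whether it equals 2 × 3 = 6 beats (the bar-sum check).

1) 0.0ms=0b +478.723ms=3/2b
2) 478.723ms=3/2b +239.362ms=3/4b
3) 718.085ms=9/4b +239.362ms=3/4b
4) 957.447ms=3b +478.723ms=3/2b
5) 1436.17ms=9/2b +478.723ms=3/2b
Σ=6b of 6 (188bpm 3/8) — PASS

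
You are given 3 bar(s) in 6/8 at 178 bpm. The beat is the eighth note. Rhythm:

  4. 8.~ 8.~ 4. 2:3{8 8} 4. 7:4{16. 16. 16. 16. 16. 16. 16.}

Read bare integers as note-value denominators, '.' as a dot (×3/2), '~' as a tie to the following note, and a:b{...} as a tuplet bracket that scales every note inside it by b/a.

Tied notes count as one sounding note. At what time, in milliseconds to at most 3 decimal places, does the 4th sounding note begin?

note 4 onset = 21/2b = 3539.326ms

1. 0.0ms @ 0 + 1011.236ms (3)
2. 1011.236ms @ 3 + 2022.472ms (6)
3. 3033.708ms @ 9 + 505.618ms (3/2)
4. 3539.326ms @ 21/2 + 505.618ms (3/2)
5. 4044.944ms @ 12 + 1011.236ms (3)
6. 5056.18ms @ 15 + 144.462ms (3/7)
7. 5200.642ms @ 108/7 + 144.462ms (3/7)
8. 5345.104ms @ 111/7 + 144.462ms (3/7)
9. 5489.567ms @ 114/7 + 144.462ms (3/7)
10. 5634.029ms @ 117/7 + 144.462ms (3/7)
11. 5778.491ms @ 120/7 + 144.462ms (3/7)
12. 5922.953ms @ 123/7 + 144.462ms (3/7)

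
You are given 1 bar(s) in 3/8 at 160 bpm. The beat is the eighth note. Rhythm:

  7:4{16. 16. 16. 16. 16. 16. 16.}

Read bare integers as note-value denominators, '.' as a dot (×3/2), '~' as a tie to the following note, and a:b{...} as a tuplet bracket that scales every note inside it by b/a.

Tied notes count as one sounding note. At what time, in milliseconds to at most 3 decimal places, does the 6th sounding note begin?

1. 0.0ms @ 0 + 160.714ms (3/7)
2. 160.714ms @ 3/7 + 160.714ms (3/7)
3. 321.429ms @ 6/7 + 160.714ms (3/7)
4. 482.143ms @ 9/7 + 160.714ms (3/7)
5. 642.857ms @ 12/7 + 160.714ms (3/7)
6. 803.571ms @ 15/7 + 160.714ms (3/7)
7. 964.286ms @ 18/7 + 160.714ms (3/7)

note 6 onset = 15/7b = 803.571ms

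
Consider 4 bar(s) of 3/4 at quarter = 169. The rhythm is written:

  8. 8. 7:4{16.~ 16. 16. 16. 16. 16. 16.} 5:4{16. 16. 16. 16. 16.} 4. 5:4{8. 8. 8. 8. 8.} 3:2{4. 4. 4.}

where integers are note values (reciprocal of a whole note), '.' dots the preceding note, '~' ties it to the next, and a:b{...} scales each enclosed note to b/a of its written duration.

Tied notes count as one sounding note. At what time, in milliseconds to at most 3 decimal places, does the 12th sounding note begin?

note 12 onset = 39/10b = 1384.615ms

1. 0.0ms @ 0 + 266.272ms (3/4)
2. 266.272ms @ 3/4 + 266.272ms (3/4)
3. 532.544ms @ 3/2 + 152.156ms (3/7)
4. 684.7ms @ 27/14 + 76.078ms (3/14)
5. 760.778ms @ 15/7 + 76.078ms (3/14)
6. 836.855ms @ 33/14 + 76.078ms (3/14)
7. 912.933ms @ 18/7 + 76.078ms (3/14)
8. 989.011ms @ 39/14 + 76.078ms (3/14)
9. 1065.089ms @ 3 + 106.509ms (3/10)
10. 1171.598ms @ 33/10 + 106.509ms (3/10)
11. 1278.107ms @ 18/5 + 106.509ms (3/10)
12. 1384.615ms @ 39/10 + 106.509ms (3/10)
13. 1491.124ms @ 21/5 + 106.509ms (3/10)
14. 1597.633ms @ 9/2 + 532.544ms (3/2)
15. 2130.178ms @ 6 + 213.018ms (3/5)
16. 2343.195ms @ 33/5 + 213.018ms (3/5)
17. 2556.213ms @ 36/5 + 213.018ms (3/5)
18. 2769.231ms @ 39/5 + 213.018ms (3/5)
19. 2982.249ms @ 42/5 + 213.018ms (3/5)
20. 3195.266ms @ 9 + 355.03ms (1)
21. 3550.296ms @ 10 + 355.03ms (1)
22. 3905.325ms @ 11 + 355.03ms (1)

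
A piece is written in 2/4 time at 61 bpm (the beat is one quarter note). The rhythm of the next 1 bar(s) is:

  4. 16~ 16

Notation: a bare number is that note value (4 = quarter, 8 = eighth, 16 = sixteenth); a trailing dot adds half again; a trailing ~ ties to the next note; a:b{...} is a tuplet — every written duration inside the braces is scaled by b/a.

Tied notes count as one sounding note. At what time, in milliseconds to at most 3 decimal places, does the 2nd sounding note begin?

1. 0.0ms @ 0 + 1475.41ms (3/2)
2. 1475.41ms @ 3/2 + 491.803ms (1/2)

note 2 onset = 3/2b = 1475.41ms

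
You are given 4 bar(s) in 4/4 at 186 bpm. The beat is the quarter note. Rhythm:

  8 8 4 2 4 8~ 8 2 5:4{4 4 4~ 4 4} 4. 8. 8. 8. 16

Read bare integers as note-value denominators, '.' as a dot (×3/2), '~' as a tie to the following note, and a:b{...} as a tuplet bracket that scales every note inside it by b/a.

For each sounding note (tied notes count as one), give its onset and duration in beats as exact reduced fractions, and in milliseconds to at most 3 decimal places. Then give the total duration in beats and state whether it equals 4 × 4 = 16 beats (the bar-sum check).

1) 0.0ms=0b +161.29ms=1/2b
2) 161.29ms=1/2b +161.29ms=1/2b
3) 322.581ms=1b +322.581ms=1b
4) 645.161ms=2b +645.161ms=2b
5) 1290.323ms=4b +322.581ms=1b
6) 1612.903ms=5b +322.581ms=1b
7) 1935.484ms=6b +645.161ms=2b
8) 2580.645ms=8b +258.065ms=4/5b
9) 2838.71ms=44/5b +258.065ms=4/5b
10) 3096.774ms=48/5b +516.129ms=8/5b
11) 3612.903ms=56/5b +258.065ms=4/5b
12) 3870.968ms=12b +483.871ms=3/2b
13) 4354.839ms=27/2b +241.935ms=3/4b
14) 4596.774ms=57/4b +241.935ms=3/4b
15) 4838.71ms=15b +241.935ms=3/4b
16) 5080.645ms=63/4b +80.645ms=1/4b
Σ=16b of 16 (186bpm 4/4) — PASS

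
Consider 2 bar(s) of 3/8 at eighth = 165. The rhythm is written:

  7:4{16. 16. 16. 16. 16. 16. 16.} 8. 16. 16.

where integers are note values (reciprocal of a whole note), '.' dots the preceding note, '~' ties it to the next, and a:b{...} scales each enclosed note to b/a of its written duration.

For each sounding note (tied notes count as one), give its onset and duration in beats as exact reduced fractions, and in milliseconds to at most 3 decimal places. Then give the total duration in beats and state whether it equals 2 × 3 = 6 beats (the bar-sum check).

1) 0.0ms=0b +155.844ms=3/7b
2) 155.844ms=3/7b +155.844ms=3/7b
3) 311.688ms=6/7b +155.844ms=3/7b
4) 467.532ms=9/7b +155.844ms=3/7b
5) 623.377ms=12/7b +155.844ms=3/7b
6) 779.221ms=15/7b +155.844ms=3/7b
7) 935.065ms=18/7b +155.844ms=3/7b
8) 1090.909ms=3b +545.455ms=3/2b
9) 1636.364ms=9/2b +272.727ms=3/4b
10) 1909.091ms=21/4b +272.727ms=3/4b
Σ=6b of 6 (165bpm 3/8) — PASS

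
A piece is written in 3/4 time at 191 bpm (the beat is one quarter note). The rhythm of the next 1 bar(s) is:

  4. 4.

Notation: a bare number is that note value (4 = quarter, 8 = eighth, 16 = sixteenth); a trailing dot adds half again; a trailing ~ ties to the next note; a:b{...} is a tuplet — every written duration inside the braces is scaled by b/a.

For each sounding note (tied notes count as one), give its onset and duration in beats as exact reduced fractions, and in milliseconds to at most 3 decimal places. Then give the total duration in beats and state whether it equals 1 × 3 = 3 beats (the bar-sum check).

1) 0.0ms=0b +471.204ms=3/2b
2) 471.204ms=3/2b +471.204ms=3/2b
Σ=3b of 3 (191bpm 3/4) — PASS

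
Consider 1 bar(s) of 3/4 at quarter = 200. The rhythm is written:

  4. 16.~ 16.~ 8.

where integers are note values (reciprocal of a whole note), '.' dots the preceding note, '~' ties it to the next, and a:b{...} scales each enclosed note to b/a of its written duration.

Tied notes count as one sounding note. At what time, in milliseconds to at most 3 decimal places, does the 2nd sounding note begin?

1. 0.0ms @ 0 + 450.0ms (3/2)
2. 450.0ms @ 3/2 + 450.0ms (3/2)

note 2 onset = 3/2b = 450.0ms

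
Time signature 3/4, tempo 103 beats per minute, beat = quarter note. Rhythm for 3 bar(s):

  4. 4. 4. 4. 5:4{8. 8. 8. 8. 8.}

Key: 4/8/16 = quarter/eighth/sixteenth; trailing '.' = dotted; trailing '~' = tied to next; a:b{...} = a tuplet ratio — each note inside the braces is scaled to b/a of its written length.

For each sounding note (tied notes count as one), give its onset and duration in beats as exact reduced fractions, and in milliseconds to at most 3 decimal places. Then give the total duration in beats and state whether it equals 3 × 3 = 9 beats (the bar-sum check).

1) 0.0ms=0b +873.786ms=3/2b
2) 873.786ms=3/2b +873.786ms=3/2b
3) 1747.573ms=3b +873.786ms=3/2b
4) 2621.359ms=9/2b +873.786ms=3/2b
5) 3495.146ms=6b +349.515ms=3/5b
6) 3844.66ms=33/5b +349.515ms=3/5b
7) 4194.175ms=36/5b +349.515ms=3/5b
8) 4543.689ms=39/5b +349.515ms=3/5b
9) 4893.204ms=42/5b +349.515ms=3/5b
Σ=9b of 9 (103bpm 3/4) — PASS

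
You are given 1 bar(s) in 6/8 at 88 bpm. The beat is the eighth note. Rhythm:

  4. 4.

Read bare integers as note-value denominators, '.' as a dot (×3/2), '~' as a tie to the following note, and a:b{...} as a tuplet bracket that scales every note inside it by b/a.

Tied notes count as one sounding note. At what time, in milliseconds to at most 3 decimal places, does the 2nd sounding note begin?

1. 0.0ms @ 0 + 2045.455ms (3)
2. 2045.455ms @ 3 + 2045.455ms (3)

note 2 onset = 3b = 2045.455ms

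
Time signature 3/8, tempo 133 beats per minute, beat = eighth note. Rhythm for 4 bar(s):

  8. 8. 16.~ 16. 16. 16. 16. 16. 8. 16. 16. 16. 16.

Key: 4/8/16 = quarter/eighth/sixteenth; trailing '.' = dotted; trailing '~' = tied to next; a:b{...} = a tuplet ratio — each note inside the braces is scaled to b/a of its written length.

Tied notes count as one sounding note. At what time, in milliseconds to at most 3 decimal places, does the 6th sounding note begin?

1. 0.0ms @ 0 + 676.692ms (3/2)
2. 676.692ms @ 3/2 + 676.692ms (3/2)
3. 1353.383ms @ 3 + 676.692ms (3/2)
4. 2030.075ms @ 9/2 + 338.346ms (3/4)
5. 2368.421ms @ 21/4 + 338.346ms (3/4)
6. 2706.767ms @ 6 + 338.346ms (3/4)
7. 3045.113ms @ 27/4 + 338.346ms (3/4)
8. 3383.459ms @ 15/2 + 676.692ms (3/2)
9. 4060.15ms @ 9 + 338.346ms (3/4)
10. 4398.496ms @ 39/4 + 338.346ms (3/4)
11. 4736.842ms @ 21/2 + 338.346ms (3/4)
12. 5075.188ms @ 45/4 + 338.346ms (3/4)

note 6 onset = 6b = 2706.767ms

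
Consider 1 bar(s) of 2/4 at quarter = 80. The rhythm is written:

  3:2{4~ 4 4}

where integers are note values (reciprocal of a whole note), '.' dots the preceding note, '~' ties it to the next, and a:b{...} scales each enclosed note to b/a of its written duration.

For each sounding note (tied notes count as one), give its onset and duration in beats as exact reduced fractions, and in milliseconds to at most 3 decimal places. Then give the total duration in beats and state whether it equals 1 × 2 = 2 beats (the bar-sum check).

1) 0.0ms=0b +1000.0ms=4/3b
2) 1000.0ms=4/3b +500.0ms=2/3b
Σ=2b of 2 (80bpm 2/4) — PASS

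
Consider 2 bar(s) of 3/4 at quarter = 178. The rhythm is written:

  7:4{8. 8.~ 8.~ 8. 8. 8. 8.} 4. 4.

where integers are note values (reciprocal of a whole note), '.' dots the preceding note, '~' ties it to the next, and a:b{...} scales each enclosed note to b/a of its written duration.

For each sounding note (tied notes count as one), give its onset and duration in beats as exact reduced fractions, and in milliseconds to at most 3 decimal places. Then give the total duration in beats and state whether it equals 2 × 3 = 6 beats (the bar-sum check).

1) 0.0ms=0b +144.462ms=3/7b
2) 144.462ms=3/7b +433.387ms=9/7b
3) 577.849ms=12/7b +144.462ms=3/7b
4) 722.311ms=15/7b +144.462ms=3/7b
5) 866.774ms=18/7b +144.462ms=3/7b
6) 1011.236ms=3b +505.618ms=3/2b
7) 1516.854ms=9/2b +505.618ms=3/2b
Σ=6b of 6 (178bpm 3/4) — PASS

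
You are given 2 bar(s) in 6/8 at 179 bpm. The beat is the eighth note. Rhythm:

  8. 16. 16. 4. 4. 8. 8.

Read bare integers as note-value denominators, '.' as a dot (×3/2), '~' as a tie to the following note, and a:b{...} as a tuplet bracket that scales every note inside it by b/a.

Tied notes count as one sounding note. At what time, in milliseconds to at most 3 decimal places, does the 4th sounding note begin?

1. 0.0ms @ 0 + 502.793ms (3/2)
2. 502.793ms @ 3/2 + 251.397ms (3/4)
3. 754.19ms @ 9/4 + 251.397ms (3/4)
4. 1005.587ms @ 3 + 1005.587ms (3)
5. 2011.173ms @ 6 + 1005.587ms (3)
6. 3016.76ms @ 9 + 502.793ms (3/2)
7. 3519.553ms @ 21/2 + 502.793ms (3/2)

note 4 onset = 3b = 1005.587ms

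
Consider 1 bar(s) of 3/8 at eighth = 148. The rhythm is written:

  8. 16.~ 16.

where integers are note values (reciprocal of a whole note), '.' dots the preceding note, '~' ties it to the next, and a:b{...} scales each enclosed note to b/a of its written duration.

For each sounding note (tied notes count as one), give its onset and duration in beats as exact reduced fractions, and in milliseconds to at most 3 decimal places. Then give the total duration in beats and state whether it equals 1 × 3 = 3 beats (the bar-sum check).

1) 0.0ms=0b +608.108ms=3/2b
2) 608.108ms=3/2b +608.108ms=3/2b
Σ=3b of 3 (148bpm 3/8) — PASS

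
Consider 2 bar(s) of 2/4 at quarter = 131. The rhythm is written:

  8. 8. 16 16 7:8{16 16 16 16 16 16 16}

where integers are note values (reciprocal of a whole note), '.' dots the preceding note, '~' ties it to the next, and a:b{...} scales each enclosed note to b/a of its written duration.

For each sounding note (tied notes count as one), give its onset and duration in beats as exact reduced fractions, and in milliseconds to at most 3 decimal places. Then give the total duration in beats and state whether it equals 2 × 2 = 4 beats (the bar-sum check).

1) 0.0ms=0b +343.511ms=3/4b
2) 343.511ms=3/4b +343.511ms=3/4b
3) 687.023ms=3/2b +114.504ms=1/4b
4) 801.527ms=7/4b +114.504ms=1/4b
5) 916.031ms=2b +130.862ms=2/7b
6) 1046.892ms=16/7b +130.862ms=2/7b
7) 1177.754ms=18/7b +130.862ms=2/7b
8) 1308.615ms=20/7b +130.862ms=2/7b
9) 1439.477ms=22/7b +130.862ms=2/7b
10) 1570.338ms=24/7b +130.862ms=2/7b
11) 1701.2ms=26/7b +130.862ms=2/7b
Σ=4b of 4 (131bpm 2/4) — PASS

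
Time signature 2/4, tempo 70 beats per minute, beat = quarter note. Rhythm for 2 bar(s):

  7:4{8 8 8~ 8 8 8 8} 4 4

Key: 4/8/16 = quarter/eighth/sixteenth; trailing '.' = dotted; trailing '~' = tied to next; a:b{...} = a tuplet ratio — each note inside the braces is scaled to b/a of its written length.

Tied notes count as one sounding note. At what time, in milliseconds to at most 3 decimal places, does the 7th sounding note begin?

note 7 onset = 2b = 1714.286ms

1. 0.0ms @ 0 + 244.898ms (2/7)
2. 244.898ms @ 2/7 + 244.898ms (2/7)
3. 489.796ms @ 4/7 + 489.796ms (4/7)
4. 979.592ms @ 8/7 + 244.898ms (2/7)
5. 1224.49ms @ 10/7 + 244.898ms (2/7)
6. 1469.388ms @ 12/7 + 244.898ms (2/7)
7. 1714.286ms @ 2 + 857.143ms (1)
8. 2571.429ms @ 3 + 857.143ms (1)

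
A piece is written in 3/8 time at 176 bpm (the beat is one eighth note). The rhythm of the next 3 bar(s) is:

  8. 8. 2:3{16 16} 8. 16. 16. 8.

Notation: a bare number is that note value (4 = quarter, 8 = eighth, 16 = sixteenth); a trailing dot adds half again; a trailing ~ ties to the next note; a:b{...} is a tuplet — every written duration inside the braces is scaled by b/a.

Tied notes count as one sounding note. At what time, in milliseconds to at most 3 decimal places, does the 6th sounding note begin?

note 6 onset = 6b = 2045.455ms

1. 0.0ms @ 0 + 511.364ms (3/2)
2. 511.364ms @ 3/2 + 511.364ms (3/2)
3. 1022.727ms @ 3 + 255.682ms (3/4)
4. 1278.409ms @ 15/4 + 255.682ms (3/4)
5. 1534.091ms @ 9/2 + 511.364ms (3/2)
6. 2045.455ms @ 6 + 255.682ms (3/4)
7. 2301.136ms @ 27/4 + 255.682ms (3/4)
8. 2556.818ms @ 15/2 + 511.364ms (3/2)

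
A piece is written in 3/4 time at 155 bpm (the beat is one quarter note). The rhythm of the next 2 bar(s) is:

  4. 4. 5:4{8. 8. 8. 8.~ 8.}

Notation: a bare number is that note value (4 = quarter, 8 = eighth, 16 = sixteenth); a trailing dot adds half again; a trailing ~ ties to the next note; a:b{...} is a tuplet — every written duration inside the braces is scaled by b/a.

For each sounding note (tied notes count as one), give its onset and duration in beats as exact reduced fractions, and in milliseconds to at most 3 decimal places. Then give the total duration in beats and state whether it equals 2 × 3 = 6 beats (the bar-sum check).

1) 0.0ms=0b +580.645ms=3/2b
2) 580.645ms=3/2b +580.645ms=3/2b
3) 1161.29ms=3b +232.258ms=3/5b
4) 1393.548ms=18/5b +232.258ms=3/5b
5) 1625.806ms=21/5b +232.258ms=3/5b
6) 1858.065ms=24/5b +464.516ms=6/5b
Σ=6b of 6 (155bpm 3/4) — PASS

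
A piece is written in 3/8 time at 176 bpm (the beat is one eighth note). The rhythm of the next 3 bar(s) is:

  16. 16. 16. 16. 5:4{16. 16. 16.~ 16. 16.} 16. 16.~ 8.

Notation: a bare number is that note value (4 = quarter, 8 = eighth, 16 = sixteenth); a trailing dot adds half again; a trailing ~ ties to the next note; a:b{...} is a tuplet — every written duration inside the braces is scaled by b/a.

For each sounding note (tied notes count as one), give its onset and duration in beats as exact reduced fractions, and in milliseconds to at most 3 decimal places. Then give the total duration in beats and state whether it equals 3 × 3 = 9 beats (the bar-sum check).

1) 0.0ms=0b +255.682ms=3/4b
2) 255.682ms=3/4b +255.682ms=3/4b
3) 511.364ms=3/2b +255.682ms=3/4b
4) 767.045ms=9/4b +255.682ms=3/4b
5) 1022.727ms=3b +204.545ms=3/5b
6) 1227.273ms=18/5b +204.545ms=3/5b
7) 1431.818ms=21/5b +409.091ms=6/5b
8) 1840.909ms=27/5b +204.545ms=3/5b
9) 2045.455ms=6b +255.682ms=3/4b
10) 2301.136ms=27/4b +767.045ms=9/4b
Σ=9b of 9 (176bpm 3/8) — PASS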